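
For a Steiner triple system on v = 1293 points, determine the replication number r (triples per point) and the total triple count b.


An STS(v) is a 2-(v, 3, 1) BIBD: block size k = 3, λ = 1.
Replication: r(k − 1) = λ(v − 1) ⇒ r·2 = 1293 − 1 = 1292 ⇒ r = 646.
Block count: b = v(v − 1)/6 = 1293·1292/6 = 1670556/6 = 278426.

r = 646, b = 278426.


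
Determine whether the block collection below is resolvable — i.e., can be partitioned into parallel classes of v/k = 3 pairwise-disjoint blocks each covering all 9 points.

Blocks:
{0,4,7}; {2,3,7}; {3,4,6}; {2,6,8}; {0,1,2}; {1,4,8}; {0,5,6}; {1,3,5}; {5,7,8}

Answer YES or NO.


v = 9, block size k = 3, number of blocks = 9.
For resolvability, blocks must partition into parallel classes of size v/k = 3.
Total blocks must therefore be a multiple of 3: 9 = 3·3 + 0 ⇒ divisible ✓.
Greedy packing gives 3 candidate class(es). Each should be a full parallel class (size 3, covers all 9 points).
  Class 1 (3 blocks): {0,4,7}; {2,6,8}; {1,3,5}. Points covered: [0, 1, 2, 3, 4, 5, 6, 7, 8].
  Class 2 (3 blocks): {2,3,7}; {1,4,8}; {0,5,6}. Points covered: [0, 1, 2, 3, 4, 5, 6, 7, 8].
  Class 3 (3 blocks): {3,4,6}; {0,1,2}; {5,7,8}. Points covered: [0, 1, 2, 3, 4, 5, 6, 7, 8].
All classes full (size 3)? YES. All classes cover every point? YES.
Resolvable? YES.

YES


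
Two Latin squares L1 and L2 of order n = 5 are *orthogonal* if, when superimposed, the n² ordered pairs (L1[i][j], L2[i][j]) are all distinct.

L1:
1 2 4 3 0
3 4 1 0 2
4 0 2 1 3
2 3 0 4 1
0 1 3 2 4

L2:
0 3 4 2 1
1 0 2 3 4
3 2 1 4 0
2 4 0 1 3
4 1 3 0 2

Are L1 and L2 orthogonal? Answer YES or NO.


Form the n² = 25 superimposed pairs (L1[i][j], L2[i][j]), row by row (rows and columns indexed from 0):
row 0: (1,0) (2,3) (4,4) (3,2) (0,1)
row 1: (3,1) (4,0) (1,2) (0,3) (2,4)
row 2: (4,3) (0,2) (2,1) (1,4) (3,0)
row 3: (2,2) (3,4) (0,0) (4,1) (1,3)
row 4: (0,4) (1,1) (3,3) (2,0) (4,2)
Orthogonality requires all 25 pairs distinct.
Check by first coordinate: for each symbol s of L1, list the L2 entries in the n cells where L1 = s; they must all differ.
  L1 = 0: L2 entries (in reading order) 1, 3, 2, 0, 4 — all 5 distinct ✓
  L1 = 1: L2 entries (in reading order) 0, 2, 4, 3, 1 — all 5 distinct ✓
  L1 = 2: L2 entries (in reading order) 3, 4, 1, 2, 0 — all 5 distinct ✓
  L1 = 3: L2 entries (in reading order) 2, 1, 0, 4, 3 — all 5 distinct ✓
  L1 = 4: L2 entries (in reading order) 4, 0, 3, 1, 2 — all 5 distinct ✓
Every symbol of L1 meets every symbol of L2 exactly once, so all 25 pairs are distinct (25 of 25).
Conclusion: YES.

YES


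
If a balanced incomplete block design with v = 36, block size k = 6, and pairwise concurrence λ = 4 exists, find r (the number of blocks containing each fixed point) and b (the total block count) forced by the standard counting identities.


Any 2-(v, k, λ) BIBD satisfies two necessary conditions:
  (i)  Each point sits in r blocks, and counting incidences through any fixed point gives r(k − 1) = λ(v − 1), so r = λ(v − 1)/(k − 1).
  (ii) Total incidences bk = vr, so b = vr/k.
Step 1: r = λ(v − 1)/(k − 1) = 4·(36 − 1)/(6 − 1) = 4·35/5 = 140/5 = 28.
Step 2: b = vr/k = 36·28/6 = 1008/6 = 168.
Check integrality: r = 28 ∈ Z ✓, b = 168 ∈ Z ✓.
(These identities are necessary conditions: they determine r and b for any design with these parameters, but do not by themselves prove that one exists.)

r = 28, b = 168.


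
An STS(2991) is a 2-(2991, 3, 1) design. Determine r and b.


An STS(v) is a 2-(v, 3, 1) BIBD: block size k = 3, λ = 1.
Replication: r(k − 1) = λ(v − 1) ⇒ r·2 = 2991 − 1 = 2990 ⇒ r = 1495.
Block count: bk = vr ⇒ b·3 = 2991·1495 = 4471545 ⇒ b = 1490515.
(Check via b = v(v − 1)/6 = 2991·2990/6 = 8943090/6 = 1490515.)

r = 1495, b = 1490515.


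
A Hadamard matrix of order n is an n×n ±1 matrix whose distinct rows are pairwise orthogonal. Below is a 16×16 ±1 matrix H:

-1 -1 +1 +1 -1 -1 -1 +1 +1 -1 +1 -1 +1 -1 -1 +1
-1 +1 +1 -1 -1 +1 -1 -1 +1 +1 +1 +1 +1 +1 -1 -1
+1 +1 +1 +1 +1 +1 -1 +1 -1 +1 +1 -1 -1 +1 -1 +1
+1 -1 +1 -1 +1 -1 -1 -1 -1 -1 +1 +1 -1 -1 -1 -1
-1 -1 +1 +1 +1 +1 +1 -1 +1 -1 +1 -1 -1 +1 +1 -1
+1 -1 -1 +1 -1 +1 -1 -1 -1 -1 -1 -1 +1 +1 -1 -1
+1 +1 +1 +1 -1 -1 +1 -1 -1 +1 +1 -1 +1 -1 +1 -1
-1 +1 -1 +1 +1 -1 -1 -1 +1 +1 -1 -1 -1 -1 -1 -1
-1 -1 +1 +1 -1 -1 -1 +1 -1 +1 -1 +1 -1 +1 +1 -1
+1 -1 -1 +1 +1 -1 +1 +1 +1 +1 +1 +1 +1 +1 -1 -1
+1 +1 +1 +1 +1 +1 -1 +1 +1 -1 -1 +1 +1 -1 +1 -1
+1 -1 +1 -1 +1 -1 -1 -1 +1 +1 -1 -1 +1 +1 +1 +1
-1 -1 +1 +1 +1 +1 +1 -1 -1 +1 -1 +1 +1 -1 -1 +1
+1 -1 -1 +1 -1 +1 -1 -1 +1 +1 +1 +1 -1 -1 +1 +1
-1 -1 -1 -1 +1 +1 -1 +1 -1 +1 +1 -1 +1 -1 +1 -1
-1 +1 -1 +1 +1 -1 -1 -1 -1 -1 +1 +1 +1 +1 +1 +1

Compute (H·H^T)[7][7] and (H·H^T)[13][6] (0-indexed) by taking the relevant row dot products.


Row 6 of H: [1, 1, 1, 1, -1, -1, 1, -1, -1, 1, 1, -1, 1, -1, 1, -1].
Row 7 of H: [-1, 1, -1, 1, 1, -1, -1, -1, 1, 1, -1, -1, -1, -1, -1, -1].
Row 13 of H: [1, -1, -1, 1, -1, 1, -1, -1, 1, 1, 1, 1, -1, -1, 1, 1].
(H·H^T)[7][7] = Σ_j H[7][j]·H[7][j] = (-1)² + (1)² + (-1)² + (1)² + (1)² + (-1)² + (-1)² + (-1)² + (1)² + (1)² + (-1)² + (-1)² + (-1)² + (-1)² + (-1)² + (-1)² = 1 + 1 + 1 + 1 + 1 + 1 + 1 + 1 + 1 + 1 + 1 + 1 + 1 + 1 + 1 + 1 = 16.
(H·H^T)[13][6] = Σ_j H[13][j]·H[6][j] = (1)·(1) + (-1)·(1) + (-1)·(1) + (1)·(1) + (-1)·(-1) + (1)·(-1) + (-1)·(1) + (-1)·(-1) + (1)·(-1) + (1)·(1) + (1)·(1) + (1)·(-1) + (-1)·(1) + (-1)·(-1) + (1)·(1) + (1)·(-1) = 1 + -1 + -1 + 1 + 1 + -1 + -1 + 1 + -1 + 1 + 1 + -1 + -1 + 1 + 1 + -1 = 0.
So rows 13 and 6 are orthogonal; the diagonal entry equals n = 16.

(7,7) entry = 16; (13,6) entry = 0.


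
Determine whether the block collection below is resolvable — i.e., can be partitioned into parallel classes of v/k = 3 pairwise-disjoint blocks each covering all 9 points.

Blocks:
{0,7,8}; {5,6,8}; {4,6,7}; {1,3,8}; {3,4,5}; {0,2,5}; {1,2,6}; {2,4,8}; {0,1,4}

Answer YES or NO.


v = 9, block size k = 3, number of blocks = 9.
For resolvability, blocks must partition into parallel classes of size v/k = 3.
Total blocks must therefore be a multiple of 3: 9 = 3·3 + 0 ⇒ divisible ✓.
Consider block {5,6,8}. The only other block(s) in the collection disjoint from it are {0,1,4} — just 1 block(s). Any parallel class containing {5,6,8} would need 2 other blocks each disjoint from it, so no parallel class of size 3 can contain {5,6,8}.
Since every block must belong to some parallel class in a resolution, the collection cannot be partitioned into parallel classes.
Resolvable? NO.

NO


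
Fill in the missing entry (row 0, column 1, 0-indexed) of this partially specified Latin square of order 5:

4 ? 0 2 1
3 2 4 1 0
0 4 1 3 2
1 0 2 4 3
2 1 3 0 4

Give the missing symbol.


Row 0 contains symbols [0, 1, 2, 4] — missing [3].
Column 1 contains symbols [0, 1, 2, 4] — missing [3].
The missing symbol must appear in both missing sets; intersection = [3].
Therefore the hidden value is 3.

Missing value = 3.


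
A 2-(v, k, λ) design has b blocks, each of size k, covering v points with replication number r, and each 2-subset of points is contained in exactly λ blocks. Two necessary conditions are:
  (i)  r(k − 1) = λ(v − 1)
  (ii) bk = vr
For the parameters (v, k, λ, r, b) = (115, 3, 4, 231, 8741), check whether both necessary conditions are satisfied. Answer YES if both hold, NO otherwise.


Condition (i): r(k − 1) = 231·2 = 462; λ(v − 1) = 4·114 = 456. Match? NO.
Condition (ii): bk = 8741·3 = 26223; vr = 115·231 = 26565. Match? NO.
Both conditions hold? NO.

NO


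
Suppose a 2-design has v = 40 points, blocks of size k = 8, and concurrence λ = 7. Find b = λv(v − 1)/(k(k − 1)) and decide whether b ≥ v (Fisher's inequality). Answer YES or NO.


r = λ(v − 1)/(k − 1) = 7·39/7 = 39.
b = vr/k = 40·39/8 = 195.
Fisher's inequality: b ≥ v ⇔ 195 ≥ 40? YES.

YES


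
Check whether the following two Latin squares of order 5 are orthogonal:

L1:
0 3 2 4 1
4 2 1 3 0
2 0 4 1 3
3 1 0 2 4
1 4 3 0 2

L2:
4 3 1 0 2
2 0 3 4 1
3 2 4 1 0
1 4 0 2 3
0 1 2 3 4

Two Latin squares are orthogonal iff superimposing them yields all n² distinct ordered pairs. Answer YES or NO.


Form the n² = 25 superimposed pairs (L1[i][j], L2[i][j]), row by row (rows and columns indexed from 0):
row 0: (0,4) (3,3) (2,1) (4,0) (1,2)
row 1: (4,2) (2,0) (1,3) (3,4) (0,1)
row 2: (2,3) (0,2) (4,4) (1,1) (3,0)
row 3: (3,1) (1,4) (0,0) (2,2) (4,3)
row 4: (1,0) (4,1) (3,2) (0,3) (2,4)
Orthogonality requires all 25 pairs distinct.
Check by first coordinate: for each symbol s of L1, list the L2 entries in the n cells where L1 = s; they must all differ.
  L1 = 0: L2 entries (in reading order) 4, 1, 2, 0, 3 — all 5 distinct ✓
  L1 = 1: L2 entries (in reading order) 2, 3, 1, 4, 0 — all 5 distinct ✓
  L1 = 2: L2 entries (in reading order) 1, 0, 3, 2, 4 — all 5 distinct ✓
  L1 = 3: L2 entries (in reading order) 3, 4, 0, 1, 2 — all 5 distinct ✓
  L1 = 4: L2 entries (in reading order) 0, 2, 4, 3, 1 — all 5 distinct ✓
Every symbol of L1 meets every symbol of L2 exactly once, so all 25 pairs are distinct (25 of 25).
Conclusion: YES.

YES


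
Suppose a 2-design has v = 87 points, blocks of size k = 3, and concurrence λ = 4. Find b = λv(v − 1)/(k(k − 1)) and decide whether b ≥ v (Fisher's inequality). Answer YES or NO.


b = λv(v − 1)/(k(k − 1)) = 4·87·86/(3·2) = 29928/6 = 4988.
Compare with v = 87: b ≥ v, so Fisher's inequality holds.

YES


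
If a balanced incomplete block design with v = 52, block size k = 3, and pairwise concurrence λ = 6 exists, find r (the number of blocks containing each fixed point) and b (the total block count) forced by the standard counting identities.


Any 2-(v, k, λ) BIBD satisfies two necessary conditions:
  (i)  Each point sits in r blocks, and counting incidences through any fixed point gives r(k − 1) = λ(v − 1), so r = λ(v − 1)/(k − 1).
  (ii) Total incidences bk = vr, so b = vr/k.
Step 1: r = λ(v − 1)/(k − 1) = 6·(52 − 1)/(3 − 1) = 6·51/2 = 306/2 = 153.
Step 2: b = vr/k = 52·153/3 = 7956/3 = 2652.
Check integrality: r = 153 ∈ Z ✓, b = 2652 ∈ Z ✓.
(These identities are necessary conditions: they determine r and b for any design with these parameters, but do not by themselves prove that one exists.)

r = 153, b = 2652.


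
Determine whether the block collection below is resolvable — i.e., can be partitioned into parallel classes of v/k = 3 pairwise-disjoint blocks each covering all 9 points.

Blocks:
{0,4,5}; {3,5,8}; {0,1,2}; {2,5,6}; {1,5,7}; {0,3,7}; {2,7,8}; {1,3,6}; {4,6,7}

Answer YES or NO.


v = 9, block size k = 3, number of blocks = 9.
For resolvability, blocks must partition into parallel classes of size v/k = 3.
Total blocks must therefore be a multiple of 3: 9 = 3·3 + 0 ⇒ divisible ✓.
Consider block {2,5,6}. The only other block(s) in the collection disjoint from it are {0,3,7} — just 1 block(s). Any parallel class containing {2,5,6} would need 2 other blocks each disjoint from it, so no parallel class of size 3 can contain {2,5,6}.
Since every block must belong to some parallel class in a resolution, the collection cannot be partitioned into parallel classes.
Resolvable? NO.

NO


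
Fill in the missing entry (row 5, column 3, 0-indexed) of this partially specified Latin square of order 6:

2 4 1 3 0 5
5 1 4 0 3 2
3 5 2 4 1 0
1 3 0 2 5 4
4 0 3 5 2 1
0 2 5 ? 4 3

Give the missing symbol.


Row 5 contains symbols [0, 2, 3, 4, 5] — missing [1].
Column 3 contains symbols [0, 2, 3, 4, 5] — missing [1].
The missing symbol must appear in both missing sets; intersection = [1].
Therefore the hidden value is 1.

Missing value = 1.


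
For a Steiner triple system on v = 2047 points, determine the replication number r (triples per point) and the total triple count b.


An STS(v) is a 2-(v, 3, 1) BIBD: block size k = 3, λ = 1.
Replication: r(k − 1) = λ(v − 1) ⇒ r·2 = 2047 − 1 = 2046 ⇒ r = 1023.
Block count: bk = vr ⇒ b·3 = 2047·1023 = 2094081 ⇒ b = 698027.
(Check via b = v(v − 1)/6 = 2047·2046/6 = 4188162/6 = 698027.)

r = 1023, b = 698027.


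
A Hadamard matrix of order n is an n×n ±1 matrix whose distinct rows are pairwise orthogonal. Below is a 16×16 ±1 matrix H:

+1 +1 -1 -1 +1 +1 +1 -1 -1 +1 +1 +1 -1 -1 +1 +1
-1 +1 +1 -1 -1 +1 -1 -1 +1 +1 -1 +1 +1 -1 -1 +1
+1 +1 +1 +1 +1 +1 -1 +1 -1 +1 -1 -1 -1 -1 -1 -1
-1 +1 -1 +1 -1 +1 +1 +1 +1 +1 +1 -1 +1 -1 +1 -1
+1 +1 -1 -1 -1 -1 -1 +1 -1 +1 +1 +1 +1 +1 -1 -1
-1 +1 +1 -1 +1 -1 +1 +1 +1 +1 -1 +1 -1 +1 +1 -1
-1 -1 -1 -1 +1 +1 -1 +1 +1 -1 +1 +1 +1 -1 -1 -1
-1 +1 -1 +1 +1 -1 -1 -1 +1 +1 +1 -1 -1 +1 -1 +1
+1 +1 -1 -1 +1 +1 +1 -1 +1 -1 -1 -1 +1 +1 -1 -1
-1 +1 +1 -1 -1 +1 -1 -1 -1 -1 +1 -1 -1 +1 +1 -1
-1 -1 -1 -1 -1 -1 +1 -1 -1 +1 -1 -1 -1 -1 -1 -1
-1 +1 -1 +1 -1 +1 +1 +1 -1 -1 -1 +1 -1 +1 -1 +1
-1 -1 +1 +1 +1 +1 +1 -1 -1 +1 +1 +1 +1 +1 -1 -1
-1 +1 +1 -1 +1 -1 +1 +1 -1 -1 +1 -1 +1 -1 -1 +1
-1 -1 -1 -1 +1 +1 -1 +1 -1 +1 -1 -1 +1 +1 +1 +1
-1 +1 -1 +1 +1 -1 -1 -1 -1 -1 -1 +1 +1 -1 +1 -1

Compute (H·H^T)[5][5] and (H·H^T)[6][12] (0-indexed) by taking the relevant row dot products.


Row 5 of H: [-1, 1, 1, -1, 1, -1, 1, 1, 1, 1, -1, 1, -1, 1, 1, -1].
Row 6 of H: [-1, -1, -1, -1, 1, 1, -1, 1, 1, -1, 1, 1, 1, -1, -1, -1].
Row 12 of H: [-1, -1, 1, 1, 1, 1, 1, -1, -1, 1, 1, 1, 1, 1, -1, -1].
(H·H^T)[5][5] = Σ_j H[5][j]·H[5][j] = (-1)² + (1)² + (1)² + (-1)² + (1)² + (-1)² + (1)² + (1)² + (1)² + (1)² + (-1)² + (1)² + (-1)² + (1)² + (1)² + (-1)² = 1 + 1 + 1 + 1 + 1 + 1 + 1 + 1 + 1 + 1 + 1 + 1 + 1 + 1 + 1 + 1 = 16.
(H·H^T)[6][12] = Σ_j H[6][j]·H[12][j] = (-1)·(-1) + (-1)·(-1) + (-1)·(1) + (-1)·(1) + (1)·(1) + (1)·(1) + (-1)·(1) + (1)·(-1) + (1)·(-1) + (-1)·(1) + (1)·(1) + (1)·(1) + (1)·(1) + (-1)·(1) + (-1)·(-1) + (-1)·(-1) = 1 + 1 + -1 + -1 + 1 + 1 + -1 + -1 + -1 + -1 + 1 + 1 + 1 + -1 + 1 + 1 = 2.
Rows 6 and 12 are not orthogonal (dot product = 2 ≠ 0), so H is not a Hadamard matrix.

(5,5) entry = 16; (6,12) entry = 2.


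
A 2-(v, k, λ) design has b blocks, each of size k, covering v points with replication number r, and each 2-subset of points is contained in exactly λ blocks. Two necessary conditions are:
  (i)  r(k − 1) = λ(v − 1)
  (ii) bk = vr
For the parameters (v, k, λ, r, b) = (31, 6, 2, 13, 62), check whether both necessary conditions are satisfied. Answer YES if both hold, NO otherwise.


Condition (i): r(k − 1) = 13·5 = 65; λ(v − 1) = 2·30 = 60. Match? NO.
Condition (ii): bk = 62·6 = 372; vr = 31·13 = 403. Match? NO.
Both conditions hold? NO.

NO


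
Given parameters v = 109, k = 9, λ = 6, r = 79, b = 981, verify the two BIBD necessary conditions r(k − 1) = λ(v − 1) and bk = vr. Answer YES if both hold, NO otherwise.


Condition (i): r(k − 1) = 79·8 = 632; λ(v − 1) = 6·108 = 648. Match? NO.
Condition (ii): bk = 981·9 = 8829; vr = 109·79 = 8611. Match? NO.
Both conditions hold? NO.

NO


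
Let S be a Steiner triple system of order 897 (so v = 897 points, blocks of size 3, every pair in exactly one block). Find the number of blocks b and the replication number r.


An STS(v) is a 2-(v, 3, 1) BIBD: block size k = 3, λ = 1.
Replication: r(k − 1) = λ(v − 1) ⇒ r·2 = 897 − 1 = 896 ⇒ r = 448.
Block count: bk = vr ⇒ b·3 = 897·448 = 401856 ⇒ b = 133952.

r = 448, b = 133952.


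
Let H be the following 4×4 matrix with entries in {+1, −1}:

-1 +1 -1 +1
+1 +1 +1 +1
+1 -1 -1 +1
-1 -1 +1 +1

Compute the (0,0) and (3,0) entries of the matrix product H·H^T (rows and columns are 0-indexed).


Row 0 of H: [-1, 1, -1, 1].
Row 3 of H: [-1, -1, 1, 1].
(H·H^T)[0][0] = Σ_j H[0][j]·H[0][j] = (-1)² + (1)² + (-1)² + (1)² = 1 + 1 + 1 + 1 = 4.
(H·H^T)[3][0] = Σ_j H[3][j]·H[0][j] = (-1)·(-1) + (-1)·(1) + (1)·(-1) + (1)·(1) = 1 + -1 + -1 + 1 = 0.
So rows 3 and 0 are orthogonal; the diagonal entry equals n = 4.

(0,0) entry = 4; (3,0) entry = 0.


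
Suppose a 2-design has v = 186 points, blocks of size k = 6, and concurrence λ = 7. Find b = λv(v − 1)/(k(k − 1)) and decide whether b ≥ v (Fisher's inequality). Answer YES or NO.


r = λ(v − 1)/(k − 1) = 7·185/5 = 259.
b = vr/k = 186·259/6 = 8029.
Fisher's inequality: b ≥ v ⇔ 8029 ≥ 186? YES.

YES


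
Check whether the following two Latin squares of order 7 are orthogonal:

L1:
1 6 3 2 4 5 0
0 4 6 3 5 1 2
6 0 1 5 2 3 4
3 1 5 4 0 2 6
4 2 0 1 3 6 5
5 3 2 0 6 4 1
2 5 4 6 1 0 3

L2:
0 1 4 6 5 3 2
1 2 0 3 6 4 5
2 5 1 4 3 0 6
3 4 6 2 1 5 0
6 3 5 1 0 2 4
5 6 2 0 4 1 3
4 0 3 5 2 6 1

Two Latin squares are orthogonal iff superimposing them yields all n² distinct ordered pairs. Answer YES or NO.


Form the n² = 49 superimposed pairs (L1[i][j], L2[i][j]), row by row (rows and columns indexed from 0):
row 0: (1,0) (6,1) (3,4) (2,6) (4,5) (5,3) (0,2)
row 1: (0,1) (4,2) (6,0) (3,3) (5,6) (1,4) (2,5)
row 2: (6,2) (0,5) (1,1) (5,4) (2,3) (3,0) (4,6)
row 3: (3,3) (1,4) (5,6) (4,2) (0,1) (2,5) (6,0)
row 4: (4,6) (2,3) (0,5) (1,1) (3,0) (6,2) (5,4)
row 5: (5,5) (3,6) (2,2) (0,0) (6,4) (4,1) (1,3)
row 6: (2,4) (5,0) (4,3) (6,5) (1,2) (0,6) (3,1)
Orthogonality requires all 49 pairs distinct.
But the pair (3,3) repeats: cell (1,3) has L1 = 3, L2 = 3, and cell (3,0) has L1 = 3, L2 = 3.
A repeated pair means some other pair never occurs (only 35 distinct pairs out of 49), so the squares are not orthogonal.
Conclusion: NO.

NO


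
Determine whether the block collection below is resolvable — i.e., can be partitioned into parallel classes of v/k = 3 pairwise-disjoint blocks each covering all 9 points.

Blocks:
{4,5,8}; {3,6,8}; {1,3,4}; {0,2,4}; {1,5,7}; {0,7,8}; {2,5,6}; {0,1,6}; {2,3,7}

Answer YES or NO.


v = 9, block size k = 3, number of blocks = 9.
For resolvability, blocks must partition into parallel classes of size v/k = 3.
Total blocks must therefore be a multiple of 3: 9 = 3·3 + 0 ⇒ divisible ✓.
Greedy packing gives 3 candidate class(es). Each should be a full parallel class (size 3, covers all 9 points).
  Class 1 (3 blocks): {4,5,8}; {0,1,6}; {2,3,7}. Points covered: [0, 1, 2, 3, 4, 5, 6, 7, 8].
  Class 2 (3 blocks): {3,6,8}; {0,2,4}; {1,5,7}. Points covered: [0, 1, 2, 3, 4, 5, 6, 7, 8].
  Class 3 (3 blocks): {1,3,4}; {0,7,8}; {2,5,6}. Points covered: [0, 1, 2, 3, 4, 5, 6, 7, 8].
All classes full (size 3)? YES. All classes cover every point? YES.
Resolvable? YES.

YES


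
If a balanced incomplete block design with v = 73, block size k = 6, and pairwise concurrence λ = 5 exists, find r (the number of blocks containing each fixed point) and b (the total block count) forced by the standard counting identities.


Any 2-(v, k, λ) BIBD satisfies two necessary conditions:
  (i)  Each point sits in r blocks, and counting incidences through any fixed point gives r(k − 1) = λ(v − 1), so r = λ(v − 1)/(k − 1).
  (ii) Total incidences bk = vr, so b = vr/k.
Step 1: r = λ(v − 1)/(k − 1) = 5·(73 − 1)/(6 − 1) = 5·72/5 = 360/5 = 72.
Step 2: b = vr/k = 73·72/6 = 5256/6 = 876.
Check integrality: r = 72 ∈ Z ✓, b = 876 ∈ Z ✓.
(These identities are necessary conditions: they determine r and b for any design with these parameters, but do not by themselves prove that one exists.)

r = 72, b = 876.


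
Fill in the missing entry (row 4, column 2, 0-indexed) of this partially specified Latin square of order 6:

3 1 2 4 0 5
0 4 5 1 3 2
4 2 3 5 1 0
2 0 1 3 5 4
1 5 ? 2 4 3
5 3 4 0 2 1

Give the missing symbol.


Row 4 contains symbols [1, 2, 3, 4, 5] — missing [0].
Column 2 contains symbols [1, 2, 3, 4, 5] — missing [0].
The missing symbol must appear in both missing sets; intersection = [0].
Therefore the hidden value is 0.

Missing value = 0.


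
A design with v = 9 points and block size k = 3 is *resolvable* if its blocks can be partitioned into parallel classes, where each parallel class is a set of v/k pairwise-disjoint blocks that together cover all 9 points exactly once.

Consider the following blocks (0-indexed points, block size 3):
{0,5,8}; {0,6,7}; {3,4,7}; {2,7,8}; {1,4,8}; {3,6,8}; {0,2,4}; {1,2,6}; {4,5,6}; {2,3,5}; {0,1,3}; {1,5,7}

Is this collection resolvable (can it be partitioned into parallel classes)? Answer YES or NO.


v = 9, block size k = 3, number of blocks = 12.
For resolvability, blocks must partition into parallel classes of size v/k = 3.
Total blocks must therefore be a multiple of 3: 12 = 3·4 + 0 ⇒ divisible ✓.
Greedy packing gives 4 candidate class(es). Each should be a full parallel class (size 3, covers all 9 points).
  Class 1 (3 blocks): {0,5,8}; {3,4,7}; {1,2,6}. Points covered: [0, 1, 2, 3, 4, 5, 6, 7, 8].
  Class 2 (3 blocks): {0,6,7}; {1,4,8}; {2,3,5}. Points covered: [0, 1, 2, 3, 4, 5, 6, 7, 8].
  Class 3 (3 blocks): {2,7,8}; {4,5,6}; {0,1,3}. Points covered: [0, 1, 2, 3, 4, 5, 6, 7, 8].
  Class 4 (3 blocks): {3,6,8}; {0,2,4}; {1,5,7}. Points covered: [0, 1, 2, 3, 4, 5, 6, 7, 8].
All classes full (size 3)? YES. All classes cover every point? YES.
Resolvable? YES.

YES


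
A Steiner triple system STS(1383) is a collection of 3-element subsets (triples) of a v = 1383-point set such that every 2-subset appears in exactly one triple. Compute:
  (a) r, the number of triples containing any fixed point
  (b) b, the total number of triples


An STS(v) is a 2-(v, 3, 1) BIBD: block size k = 3, λ = 1.
Replication: r(k − 1) = λ(v − 1) ⇒ r·2 = 1383 − 1 = 1382 ⇒ r = 691.
Block count: b = v(v − 1)/6 = 1383·1382/6 = 1911306/6 = 318551.

r = 691, b = 318551.


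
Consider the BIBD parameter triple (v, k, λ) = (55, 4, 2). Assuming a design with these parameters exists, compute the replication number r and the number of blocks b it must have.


Any 2-(v, k, λ) BIBD satisfies two necessary conditions:
  (i)  Each point sits in r blocks, and counting incidences through any fixed point gives r(k − 1) = λ(v − 1), so r = λ(v − 1)/(k − 1).
  (ii) Total incidences bk = vr, so b = vr/k.
Step 1: r = λ(v − 1)/(k − 1) = 2·(55 − 1)/(4 − 1) = 2·54/3 = 108/3 = 36.
Step 2: b = vr/k = 55·36/4 = 1980/4 = 495.
Check integrality: r = 36 ∈ Z ✓, b = 495 ∈ Z ✓.
(These identities are necessary conditions: they determine r and b for any design with these parameters, but do not by themselves prove that one exists.)

r = 36, b = 495.


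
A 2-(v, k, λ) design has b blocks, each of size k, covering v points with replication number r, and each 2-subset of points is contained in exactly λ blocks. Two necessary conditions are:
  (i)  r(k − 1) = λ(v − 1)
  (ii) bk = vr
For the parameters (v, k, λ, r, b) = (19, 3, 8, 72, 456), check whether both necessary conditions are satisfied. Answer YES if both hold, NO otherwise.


Condition (i): r(k − 1) = 72·2 = 144; λ(v − 1) = 8·18 = 144. Match? YES.
Condition (ii): bk = 456·3 = 1368; vr = 19·72 = 1368. Match? YES.
Both conditions hold? YES.

YES


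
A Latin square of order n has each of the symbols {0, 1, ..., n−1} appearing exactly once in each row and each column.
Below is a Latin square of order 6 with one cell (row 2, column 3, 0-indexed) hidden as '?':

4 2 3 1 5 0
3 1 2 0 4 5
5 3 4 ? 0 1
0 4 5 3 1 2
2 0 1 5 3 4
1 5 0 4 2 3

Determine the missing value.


Row 2 contains symbols [0, 1, 3, 4, 5] — missing [2].
Column 3 contains symbols [0, 1, 3, 4, 5] — missing [2].
The missing symbol must appear in both missing sets; intersection = [2].
Therefore the hidden value is 2.

Missing value = 2.


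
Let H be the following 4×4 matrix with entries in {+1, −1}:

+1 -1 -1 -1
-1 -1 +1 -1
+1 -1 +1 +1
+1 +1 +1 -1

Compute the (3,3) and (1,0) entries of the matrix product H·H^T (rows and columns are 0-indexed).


Row 0 of H: [1, -1, -1, -1].
Row 1 of H: [-1, -1, 1, -1].
Row 3 of H: [1, 1, 1, -1].
(H·H^T)[3][3] = Σ_j H[3][j]·H[3][j] = (1)² + (1)² + (1)² + (-1)² = 1 + 1 + 1 + 1 = 4.
(H·H^T)[1][0] = Σ_j H[1][j]·H[0][j] = (-1)·(1) + (-1)·(-1) + (1)·(-1) + (-1)·(-1) = -1 + 1 + -1 + 1 = 0.
So rows 1 and 0 are orthogonal; the diagonal entry equals n = 4.

(3,3) entry = 4; (1,0) entry = 0.


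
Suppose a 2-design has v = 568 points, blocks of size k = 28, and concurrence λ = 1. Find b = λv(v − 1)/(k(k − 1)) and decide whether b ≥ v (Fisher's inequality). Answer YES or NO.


r = λ(v − 1)/(k − 1) = 1·567/27 = 21.
b = vr/k = 568·21/28 = 426.
Fisher's inequality: b ≥ v ⇔ 426 ≥ 568? NO.

NO


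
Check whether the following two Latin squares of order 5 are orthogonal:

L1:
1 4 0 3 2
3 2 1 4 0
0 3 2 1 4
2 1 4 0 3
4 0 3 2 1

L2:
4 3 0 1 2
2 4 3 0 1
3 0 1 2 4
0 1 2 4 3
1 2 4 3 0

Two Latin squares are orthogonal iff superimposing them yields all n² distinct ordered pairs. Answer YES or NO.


Form the n² = 25 superimposed pairs (L1[i][j], L2[i][j]), row by row (rows and columns indexed from 0):
row 0: (1,4) (4,3) (0,0) (3,1) (2,2)
row 1: (3,2) (2,4) (1,3) (4,0) (0,1)
row 2: (0,3) (3,0) (2,1) (1,2) (4,4)
row 3: (2,0) (1,1) (4,2) (0,4) (3,3)
row 4: (4,1) (0,2) (3,4) (2,3) (1,0)
Orthogonality requires all 25 pairs distinct.
Check by first coordinate: for each symbol s of L1, list the L2 entries in the n cells where L1 = s; they must all differ.
  L1 = 0: L2 entries (in reading order) 0, 1, 3, 4, 2 — all 5 distinct ✓
  L1 = 1: L2 entries (in reading order) 4, 3, 2, 1, 0 — all 5 distinct ✓
  L1 = 2: L2 entries (in reading order) 2, 4, 1, 0, 3 — all 5 distinct ✓
  L1 = 3: L2 entries (in reading order) 1, 2, 0, 3, 4 — all 5 distinct ✓
  L1 = 4: L2 entries (in reading order) 3, 0, 4, 2, 1 — all 5 distinct ✓
Every symbol of L1 meets every symbol of L2 exactly once, so all 25 pairs are distinct (25 of 25).
Conclusion: YES.

YES


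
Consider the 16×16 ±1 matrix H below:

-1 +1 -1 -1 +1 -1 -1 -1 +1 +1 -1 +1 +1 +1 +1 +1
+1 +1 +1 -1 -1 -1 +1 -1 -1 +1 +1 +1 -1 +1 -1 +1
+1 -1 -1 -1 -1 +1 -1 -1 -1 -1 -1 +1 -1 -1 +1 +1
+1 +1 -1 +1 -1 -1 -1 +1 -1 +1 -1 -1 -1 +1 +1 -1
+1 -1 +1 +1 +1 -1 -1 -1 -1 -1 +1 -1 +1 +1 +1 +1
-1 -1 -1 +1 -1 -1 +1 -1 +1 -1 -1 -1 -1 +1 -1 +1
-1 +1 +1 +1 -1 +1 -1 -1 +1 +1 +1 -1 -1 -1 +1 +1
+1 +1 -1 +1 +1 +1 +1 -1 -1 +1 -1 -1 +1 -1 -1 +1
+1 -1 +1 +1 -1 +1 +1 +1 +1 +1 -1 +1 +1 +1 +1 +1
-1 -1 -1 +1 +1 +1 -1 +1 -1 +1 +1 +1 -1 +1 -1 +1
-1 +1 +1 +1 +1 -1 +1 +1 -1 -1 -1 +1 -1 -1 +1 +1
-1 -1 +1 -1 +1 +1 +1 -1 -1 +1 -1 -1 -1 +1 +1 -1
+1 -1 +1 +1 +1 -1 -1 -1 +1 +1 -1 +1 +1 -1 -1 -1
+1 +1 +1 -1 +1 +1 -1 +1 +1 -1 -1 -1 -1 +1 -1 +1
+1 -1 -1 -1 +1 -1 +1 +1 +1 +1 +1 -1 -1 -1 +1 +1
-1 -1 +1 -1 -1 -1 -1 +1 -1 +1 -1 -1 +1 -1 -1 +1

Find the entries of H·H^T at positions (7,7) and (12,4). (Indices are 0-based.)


Row 4 of H: [1, -1, 1, 1, 1, -1, -1, -1, -1, -1, 1, -1, 1, 1, 1, 1].
Row 7 of H: [1, 1, -1, 1, 1, 1, 1, -1, -1, 1, -1, -1, 1, -1, -1, 1].
Row 12 of H: [1, -1, 1, 1, 1, -1, -1, -1, 1, 1, -1, 1, 1, -1, -1, -1].
(H·H^T)[7][7] = Σ_j H[7][j]·H[7][j] = (1)² + (1)² + (-1)² + (1)² + (1)² + (1)² + (1)² + (-1)² + (-1)² + (1)² + (-1)² + (-1)² + (1)² + (-1)² + (-1)² + (1)² = 1 + 1 + 1 + 1 + 1 + 1 + 1 + 1 + 1 + 1 + 1 + 1 + 1 + 1 + 1 + 1 = 16.
(H·H^T)[12][4] = Σ_j H[12][j]·H[4][j] = (1)·(1) + (-1)·(-1) + (1)·(1) + (1)·(1) + (1)·(1) + (-1)·(-1) + (-1)·(-1) + (-1)·(-1) + (1)·(-1) + (1)·(-1) + (-1)·(1) + (1)·(-1) + (1)·(1) + (-1)·(1) + (-1)·(1) + (-1)·(1) = 1 + 1 + 1 + 1 + 1 + 1 + 1 + 1 + -1 + -1 + -1 + -1 + 1 + -1 + -1 + -1 = 2.
Rows 12 and 4 are not orthogonal (dot product = 2 ≠ 0), so H is not a Hadamard matrix.

(7,7) entry = 16; (12,4) entry = 2.


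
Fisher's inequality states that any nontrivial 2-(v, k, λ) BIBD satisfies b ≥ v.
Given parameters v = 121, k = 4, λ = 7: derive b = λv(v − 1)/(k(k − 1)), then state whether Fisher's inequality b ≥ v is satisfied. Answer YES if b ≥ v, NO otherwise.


r = λ(v − 1)/(k − 1) = 7·120/3 = 280.
b = vr/k = 121·280/4 = 8470.
Fisher's inequality: b ≥ v ⇔ 8470 ≥ 121? YES.

YES


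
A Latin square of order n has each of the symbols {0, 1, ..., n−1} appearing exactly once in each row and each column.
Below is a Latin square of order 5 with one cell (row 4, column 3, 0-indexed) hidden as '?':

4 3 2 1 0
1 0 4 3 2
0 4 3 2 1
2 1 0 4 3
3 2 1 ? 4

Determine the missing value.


Row 4 contains symbols [1, 2, 3, 4] — missing [0].
Column 3 contains symbols [1, 2, 3, 4] — missing [0].
The missing symbol must appear in both missing sets; intersection = [0].
Therefore the hidden value is 0.

Missing value = 0.


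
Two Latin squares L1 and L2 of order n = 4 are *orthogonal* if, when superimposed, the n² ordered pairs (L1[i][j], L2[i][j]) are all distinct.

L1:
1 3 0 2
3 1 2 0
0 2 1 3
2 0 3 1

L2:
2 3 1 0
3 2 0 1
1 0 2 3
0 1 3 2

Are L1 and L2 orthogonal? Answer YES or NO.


Form the n² = 16 superimposed pairs (L1[i][j], L2[i][j]), row by row (rows and columns indexed from 0):
row 0: (1,2) (3,3) (0,1) (2,0)
row 1: (3,3) (1,2) (2,0) (0,1)
row 2: (0,1) (2,0) (1,2) (3,3)
row 3: (2,0) (0,1) (3,3) (1,2)
Orthogonality requires all 16 pairs distinct.
But the pair (3,3) repeats: cell (0,1) has L1 = 3, L2 = 3, and cell (1,0) has L1 = 3, L2 = 3.
A repeated pair means some other pair never occurs (only 4 distinct pairs out of 16), so the squares are not orthogonal.
Conclusion: NO.

NO


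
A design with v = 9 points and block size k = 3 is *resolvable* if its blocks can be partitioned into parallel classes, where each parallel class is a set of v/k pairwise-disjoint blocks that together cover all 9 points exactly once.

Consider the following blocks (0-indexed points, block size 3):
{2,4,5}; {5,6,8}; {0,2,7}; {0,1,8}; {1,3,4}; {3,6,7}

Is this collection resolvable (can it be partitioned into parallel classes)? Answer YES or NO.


v = 9, block size k = 3, number of blocks = 6.
For resolvability, blocks must partition into parallel classes of size v/k = 3.
Total blocks must therefore be a multiple of 3: 6 = 3·2 + 0 ⇒ divisible ✓.
Greedy packing gives 2 candidate class(es). Each should be a full parallel class (size 3, covers all 9 points).
  Class 1 (3 blocks): {2,4,5}; {0,1,8}; {3,6,7}. Points covered: [0, 1, 2, 3, 4, 5, 6, 7, 8].
  Class 2 (3 blocks): {5,6,8}; {0,2,7}; {1,3,4}. Points covered: [0, 1, 2, 3, 4, 5, 6, 7, 8].
All classes full (size 3)? YES. All classes cover every point? YES.
Resolvable? YES.

YES


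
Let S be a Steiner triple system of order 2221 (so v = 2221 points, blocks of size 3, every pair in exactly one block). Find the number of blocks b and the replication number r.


An STS(v) is a 2-(v, 3, 1) BIBD: block size k = 3, λ = 1.
Replication: r(k − 1) = λ(v − 1) ⇒ r·2 = 2221 − 1 = 2220 ⇒ r = 1110.
Block count: b = v(v − 1)/6 = 2221·2220/6 = 4930620/6 = 821770.

r = 1110, b = 821770.


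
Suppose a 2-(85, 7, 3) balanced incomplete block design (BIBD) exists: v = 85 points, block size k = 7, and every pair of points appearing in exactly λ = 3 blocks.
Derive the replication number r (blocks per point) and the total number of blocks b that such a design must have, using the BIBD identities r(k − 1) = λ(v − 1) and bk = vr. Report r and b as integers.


Any 2-(v, k, λ) BIBD satisfies two necessary conditions:
  (i)  Each point sits in r blocks, and counting incidences through any fixed point gives r(k − 1) = λ(v − 1), so r = λ(v − 1)/(k − 1).
  (ii) Total incidences bk = vr, so b = vr/k.
Step 1: r = λ(v − 1)/(k − 1) = 3·(85 − 1)/(7 − 1) = 3·84/6 = 252/6 = 42.
Step 2: b = vr/k = 85·42/7 = 3570/7 = 510.
Check integrality: r = 42 ∈ Z ✓, b = 510 ∈ Z ✓.
(These identities are necessary conditions: they determine r and b for any design with these parameters, but do not by themselves prove that one exists.)

r = 42, b = 510.


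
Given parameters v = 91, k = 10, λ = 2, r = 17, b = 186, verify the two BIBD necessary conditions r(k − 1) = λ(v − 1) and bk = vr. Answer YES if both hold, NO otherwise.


Condition (i): r(k − 1) = 17·9 = 153; λ(v − 1) = 2·90 = 180. Match? NO.
Condition (ii): bk = 186·10 = 1860; vr = 91·17 = 1547. Match? NO.
Both conditions hold? NO.

NO


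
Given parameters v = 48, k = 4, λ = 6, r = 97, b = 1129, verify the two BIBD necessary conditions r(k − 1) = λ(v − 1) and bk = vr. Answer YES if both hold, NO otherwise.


Condition (i): r(k − 1) = 97·3 = 291; λ(v − 1) = 6·47 = 282. Match? NO.
Condition (ii): bk = 1129·4 = 4516; vr = 48·97 = 4656. Match? NO.
Both conditions hold? NO.

NO


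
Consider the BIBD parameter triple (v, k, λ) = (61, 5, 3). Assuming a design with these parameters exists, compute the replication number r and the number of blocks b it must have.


Any 2-(v, k, λ) BIBD satisfies two necessary conditions:
  (i)  Each point sits in r blocks, and counting incidences through any fixed point gives r(k − 1) = λ(v − 1), so r = λ(v − 1)/(k − 1).
  (ii) Total incidences bk = vr, so b = vr/k.
Step 1: r = λ(v − 1)/(k − 1) = 3·(61 − 1)/(5 − 1) = 3·60/4 = 180/4 = 45.
Step 2: b = vr/k = 61·45/5 = 2745/5 = 549.
Check integrality: r = 45 ∈ Z ✓, b = 549 ∈ Z ✓.
(These identities are necessary conditions: they determine r and b for any design with these parameters, but do not by themselves prove that one exists.)

r = 45, b = 549.


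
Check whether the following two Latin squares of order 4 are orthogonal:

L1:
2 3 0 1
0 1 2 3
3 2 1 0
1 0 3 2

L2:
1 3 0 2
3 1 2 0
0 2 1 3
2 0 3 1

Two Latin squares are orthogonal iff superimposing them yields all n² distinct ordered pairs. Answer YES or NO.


Form the n² = 16 superimposed pairs (L1[i][j], L2[i][j]), row by row (rows and columns indexed from 0):
row 0: (2,1) (3,3) (0,0) (1,2)
row 1: (0,3) (1,1) (2,2) (3,0)
row 2: (3,0) (2,2) (1,1) (0,3)
row 3: (1,2) (0,0) (3,3) (2,1)
Orthogonality requires all 16 pairs distinct.
But the pair (3,0) repeats: cell (1,3) has L1 = 3, L2 = 0, and cell (2,0) has L1 = 3, L2 = 0.
A repeated pair means some other pair never occurs (only 8 distinct pairs out of 16), so the squares are not orthogonal.
Conclusion: NO.

NO


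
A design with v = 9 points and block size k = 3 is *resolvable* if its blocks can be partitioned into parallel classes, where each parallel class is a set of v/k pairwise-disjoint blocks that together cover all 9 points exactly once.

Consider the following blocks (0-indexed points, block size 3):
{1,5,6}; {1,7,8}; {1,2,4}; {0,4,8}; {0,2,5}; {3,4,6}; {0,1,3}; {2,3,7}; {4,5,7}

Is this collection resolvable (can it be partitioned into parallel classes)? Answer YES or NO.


v = 9, block size k = 3, number of blocks = 9.
For resolvability, blocks must partition into parallel classes of size v/k = 3.
Total blocks must therefore be a multiple of 3: 9 = 3·3 + 0 ⇒ divisible ✓.
Consider block {1,2,4}. It intersects every other block in the collection, so no parallel class of size 3 can contain it.
Since every block must belong to some parallel class in a resolution, the collection cannot be partitioned into parallel classes.
Resolvable? NO.

NO


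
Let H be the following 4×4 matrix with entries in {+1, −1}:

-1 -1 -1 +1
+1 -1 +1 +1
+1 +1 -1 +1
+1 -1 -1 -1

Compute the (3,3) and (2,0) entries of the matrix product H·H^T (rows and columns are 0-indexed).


Row 0 of H: [-1, -1, -1, 1].
Row 2 of H: [1, 1, -1, 1].
Row 3 of H: [1, -1, -1, -1].
(H·H^T)[3][3] = Σ_j H[3][j]·H[3][j] = (1)² + (-1)² + (-1)² + (-1)² = 1 + 1 + 1 + 1 = 4.
(H·H^T)[2][0] = Σ_j H[2][j]·H[0][j] = (1)·(-1) + (1)·(-1) + (-1)·(-1) + (1)·(1) = -1 + -1 + 1 + 1 = 0.
So rows 2 and 0 are orthogonal; the diagonal entry equals n = 4.

(3,3) entry = 4; (2,0) entry = 0.


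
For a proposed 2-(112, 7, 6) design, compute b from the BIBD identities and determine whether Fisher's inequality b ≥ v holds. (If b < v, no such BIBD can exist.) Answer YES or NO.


r = λ(v − 1)/(k − 1) = 6·111/6 = 111.
b = vr/k = 112·111/7 = 1776.
Fisher's inequality: b ≥ v ⇔ 1776 ≥ 112? YES.

YES


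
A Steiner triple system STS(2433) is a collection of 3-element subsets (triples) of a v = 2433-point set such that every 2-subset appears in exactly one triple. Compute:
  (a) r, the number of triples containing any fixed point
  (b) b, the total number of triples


An STS(v) is a 2-(v, 3, 1) BIBD: block size k = 3, λ = 1.
Replication: r(k − 1) = λ(v − 1) ⇒ r·2 = 2433 − 1 = 2432 ⇒ r = 1216.
Block count: b = v(v − 1)/6 = 2433·2432/6 = 5917056/6 = 986176.

r = 1216, b = 986176.


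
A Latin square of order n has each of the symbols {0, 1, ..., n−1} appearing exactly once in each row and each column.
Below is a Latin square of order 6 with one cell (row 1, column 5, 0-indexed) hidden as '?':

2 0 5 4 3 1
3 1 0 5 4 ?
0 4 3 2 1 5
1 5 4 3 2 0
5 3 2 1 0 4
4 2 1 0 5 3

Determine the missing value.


Row 1 contains symbols [0, 1, 3, 4, 5] — missing [2].
Column 5 contains symbols [0, 1, 3, 4, 5] — missing [2].
The missing symbol must appear in both missing sets; intersection = [2].
Therefore the hidden value is 2.

Missing value = 2.


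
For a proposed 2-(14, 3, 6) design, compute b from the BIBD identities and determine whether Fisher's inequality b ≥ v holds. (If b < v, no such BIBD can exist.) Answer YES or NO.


r = λ(v − 1)/(k − 1) = 6·13/2 = 39.
b = vr/k = 14·39/3 = 182.
Fisher's inequality: b ≥ v ⇔ 182 ≥ 14? YES.

YES


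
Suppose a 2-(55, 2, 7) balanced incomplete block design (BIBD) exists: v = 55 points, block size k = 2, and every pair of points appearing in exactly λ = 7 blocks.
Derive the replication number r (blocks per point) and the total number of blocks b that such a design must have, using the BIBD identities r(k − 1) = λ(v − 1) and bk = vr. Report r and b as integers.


Any 2-(v, k, λ) BIBD satisfies two necessary conditions:
  (i)  Each point sits in r blocks, and counting incidences through any fixed point gives r(k − 1) = λ(v − 1), so r = λ(v − 1)/(k − 1).
  (ii) Total incidences bk = vr, so b = vr/k.
Step 1: r = λ(v − 1)/(k − 1) = 7·(55 − 1)/(2 − 1) = 7·54/1 = 378/1 = 378.
Step 2: b = vr/k = 55·378/2 = 20790/2 = 10395.
Check integrality: r = 378 ∈ Z ✓, b = 10395 ∈ Z ✓.
(These identities are necessary conditions: they determine r and b for any design with these parameters, but do not by themselves prove that one exists.)

r = 378, b = 10395.


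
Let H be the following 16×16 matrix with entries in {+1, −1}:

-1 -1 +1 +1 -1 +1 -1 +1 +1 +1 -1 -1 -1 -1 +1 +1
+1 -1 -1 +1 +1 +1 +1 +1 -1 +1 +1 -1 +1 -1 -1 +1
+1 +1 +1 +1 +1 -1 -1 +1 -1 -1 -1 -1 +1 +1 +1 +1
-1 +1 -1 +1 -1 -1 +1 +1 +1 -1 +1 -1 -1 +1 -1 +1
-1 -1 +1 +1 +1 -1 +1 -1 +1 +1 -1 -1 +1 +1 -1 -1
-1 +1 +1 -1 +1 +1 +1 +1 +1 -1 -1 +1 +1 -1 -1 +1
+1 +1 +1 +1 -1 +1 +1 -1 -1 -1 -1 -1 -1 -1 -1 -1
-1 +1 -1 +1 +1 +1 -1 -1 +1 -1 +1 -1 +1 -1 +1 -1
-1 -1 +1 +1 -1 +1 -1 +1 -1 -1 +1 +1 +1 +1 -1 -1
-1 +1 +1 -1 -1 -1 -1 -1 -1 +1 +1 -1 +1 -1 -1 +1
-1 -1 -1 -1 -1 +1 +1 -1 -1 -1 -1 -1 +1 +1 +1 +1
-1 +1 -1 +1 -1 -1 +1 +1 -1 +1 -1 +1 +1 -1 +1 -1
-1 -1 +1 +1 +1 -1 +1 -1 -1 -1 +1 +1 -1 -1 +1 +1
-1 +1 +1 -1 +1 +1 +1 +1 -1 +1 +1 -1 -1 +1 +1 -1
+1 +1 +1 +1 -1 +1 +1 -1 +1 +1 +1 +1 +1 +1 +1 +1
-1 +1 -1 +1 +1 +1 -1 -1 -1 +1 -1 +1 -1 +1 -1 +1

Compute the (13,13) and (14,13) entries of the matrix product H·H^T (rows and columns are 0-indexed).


Row 13 of H: [-1, 1, 1, -1, 1, 1, 1, 1, -1, 1, 1, -1, -1, 1, 1, -1].
Row 14 of H: [1, 1, 1, 1, -1, 1, 1, -1, 1, 1, 1, 1, 1, 1, 1, 1].
(H·H^T)[13][13] = Σ_j H[13][j]·H[13][j] = (-1)² + (1)² + (1)² + (-1)² + (1)² + (1)² + (1)² + (1)² + (-1)² + (1)² + (1)² + (-1)² + (-1)² + (1)² + (1)² + (-1)² = 1 + 1 + 1 + 1 + 1 + 1 + 1 + 1 + 1 + 1 + 1 + 1 + 1 + 1 + 1 + 1 = 16.
(H·H^T)[14][13] = Σ_j H[14][j]·H[13][j] = (1)·(-1) + (1)·(1) + (1)·(1) + (1)·(-1) + (-1)·(1) + (1)·(1) + (1)·(1) + (-1)·(1) + (1)·(-1) + (1)·(1) + (1)·(1) + (1)·(-1) + (1)·(-1) + (1)·(1) + (1)·(1) + (1)·(-1) = -1 + 1 + 1 + -1 + -1 + 1 + 1 + -1 + -1 + 1 + 1 + -1 + -1 + 1 + 1 + -1 = 0.
So rows 14 and 13 are orthogonal; the diagonal entry equals n = 16.

(13,13) entry = 16; (14,13) entry = 0.


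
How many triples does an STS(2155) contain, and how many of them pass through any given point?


An STS(v) is a 2-(v, 3, 1) BIBD: block size k = 3, λ = 1.
Replication: r(k − 1) = λ(v − 1) ⇒ r·2 = 2155 − 1 = 2154 ⇒ r = 1077.
Block count: b = v(v − 1)/6 = 2155·2154/6 = 4641870/6 = 773645.

r = 1077, b = 773645.


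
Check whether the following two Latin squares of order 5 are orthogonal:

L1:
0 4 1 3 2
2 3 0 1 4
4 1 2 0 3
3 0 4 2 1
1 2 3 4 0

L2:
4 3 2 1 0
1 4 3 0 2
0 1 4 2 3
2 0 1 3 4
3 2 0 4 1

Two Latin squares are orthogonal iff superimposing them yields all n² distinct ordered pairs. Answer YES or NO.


Form the n² = 25 superimposed pairs (L1[i][j], L2[i][j]), row by row (rows and columns indexed from 0):
row 0: (0,4) (4,3) (1,2) (3,1) (2,0)
row 1: (2,1) (3,4) (0,3) (1,0) (4,2)
row 2: (4,0) (1,1) (2,4) (0,2) (3,3)
row 3: (3,2) (0,0) (4,1) (2,3) (1,4)
row 4: (1,3) (2,2) (3,0) (4,4) (0,1)
Orthogonality requires all 25 pairs distinct.
Check by first coordinate: for each symbol s of L1, list the L2 entries in the n cells where L1 = s; they must all differ.
  L1 = 0: L2 entries (in reading order) 4, 3, 2, 0, 1 — all 5 distinct ✓
  L1 = 1: L2 entries (in reading order) 2, 0, 1, 4, 3 — all 5 distinct ✓
  L1 = 2: L2 entries (in reading order) 0, 1, 4, 3, 2 — all 5 distinct ✓
  L1 = 3: L2 entries (in reading order) 1, 4, 3, 2, 0 — all 5 distinct ✓
  L1 = 4: L2 entries (in reading order) 3, 2, 0, 1, 4 — all 5 distinct ✓
Every symbol of L1 meets every symbol of L2 exactly once, so all 25 pairs are distinct (25 of 25).
Conclusion: YES.

YES
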